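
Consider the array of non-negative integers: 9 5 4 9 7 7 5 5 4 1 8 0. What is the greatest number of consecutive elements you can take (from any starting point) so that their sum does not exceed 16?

add 9: [9] sum 9, len 1
add 5: [9, 5] sum 14, len 2
add 4: [5, 4] sum 9, len 2
add 9: [4, 9] sum 13, len 2
add 7: [9, 7] sum 16, len 2
add 7: [7, 7] sum 14, len 2
add 5: [7, 5] sum 12, len 2
add 5: [5, 5] sum 10, len 2
add 4: [5, 5, 4] sum 14, len 3
add 1: [5, 5, 4, 1] sum 15, len 4
add 8: [4, 1, 8] sum 13, len 3
add 0: [4, 1, 8, 0] sum 13, len 4
Longest length seen: 4.

4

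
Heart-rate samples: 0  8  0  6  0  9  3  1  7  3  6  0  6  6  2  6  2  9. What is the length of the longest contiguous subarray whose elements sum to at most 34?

→ 0: sum 0, len 1
→ 8: sum 8, len 2
→ 0: sum 8, len 3
→ 6: sum 14, len 4
→ 0: sum 14, len 5
→ 9: sum 23, len 6
→ 3: sum 26, len 7
→ 1: sum 27, len 8
→ 7: sum 34, len 9
→ 3 (dropped 0, 8): sum 29, len 8
→ 6 (dropped 0, 6): sum 29, len 7
→ 0: sum 29, len 8
→ 6 (dropped 0, 9): sum 26, len 7
→ 6: sum 32, len 8
→ 2: sum 34, len 9
→ 6 (dropped 3, 1, 7): sum 29, len 7
→ 2: sum 31, len 8
→ 9 (dropped 3, 6): sum 31, len 7
Longest length seen: 9.

9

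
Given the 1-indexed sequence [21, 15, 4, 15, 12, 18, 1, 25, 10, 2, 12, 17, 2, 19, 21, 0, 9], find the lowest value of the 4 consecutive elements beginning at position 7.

1

Elements at indices 7..10: 1, 25, 10, 2
min(1, 25, 10, 2) = 1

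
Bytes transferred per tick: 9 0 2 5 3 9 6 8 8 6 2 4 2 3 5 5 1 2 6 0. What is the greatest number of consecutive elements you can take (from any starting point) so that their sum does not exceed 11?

→ 9: sum 9, len 1
→ 0: sum 9, len 2
→ 2: sum 11, len 3
→ 5 (dropped 9): sum 7, len 3
→ 3: sum 10, len 4
→ 9 (dropped 0, 2, 5, 3): sum 9, len 1
→ 6 (dropped 9): sum 6, len 1
→ 8 (dropped 6): sum 8, len 1
→ 8 (dropped 8): sum 8, len 1
→ 6 (dropped 8): sum 6, len 1
→ 2: sum 8, len 2
→ 4 (dropped 6): sum 6, len 2
→ 2: sum 8, len 3
→ 3: sum 11, len 4
→ 5 (dropped 2, 4): sum 10, len 3
→ 5 (dropped 2, 3): sum 10, len 2
→ 1: sum 11, len 3
→ 2 (dropped 5): sum 8, len 3
→ 6 (dropped 5): sum 9, len 3
→ 0: sum 9, len 4
Longest length seen: 4.

4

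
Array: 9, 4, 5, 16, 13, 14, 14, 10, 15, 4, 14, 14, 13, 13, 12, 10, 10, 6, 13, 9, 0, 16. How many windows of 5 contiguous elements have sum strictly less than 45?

[9, 4, 5, 16, 13] → sum 47
[4, 5, 16, 13, 14] → sum 52
[5, 16, 13, 14, 14] → sum 62
[16, 13, 14, 14, 10] → sum 67
[13, 14, 14, 10, 15] → sum 66
[14, 14, 10, 15, 4] → sum 57
[14, 10, 15, 4, 14] → sum 57
[10, 15, 4, 14, 14] → sum 57
[15, 4, 14, 14, 13] → sum 60
[4, 14, 14, 13, 13] → sum 58
[14, 14, 13, 13, 12] → sum 66
[14, 13, 13, 12, 10] → sum 62
[13, 13, 12, 10, 10] → sum 58
[13, 12, 10, 10, 6] → sum 51
[12, 10, 10, 6, 13] → sum 51
[10, 10, 6, 13, 9] → sum 48
[10, 6, 13, 9, 0] → sum 38  < 45 ✓
[6, 13, 9, 0, 16] → sum 44  < 45 ✓
2 windows satisfy the condition.

2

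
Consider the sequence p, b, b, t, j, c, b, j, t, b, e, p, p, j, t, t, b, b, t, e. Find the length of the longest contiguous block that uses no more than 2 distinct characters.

Extend right; when distinct count exceeds 2, shrink from the left:
add p: window [p] (1 distinct), len 1
add b: window [p, b] (2 distinct), len 2
add b: window [p, b, b] (2 distinct), len 3
add t: window [b, b, t] (2 distinct), len 3
add j: window [t, j] (2 distinct), len 2
add c: window [j, c] (2 distinct), len 2
add b: window [c, b] (2 distinct), len 2
add j: window [b, j] (2 distinct), len 2
add t: window [j, t] (2 distinct), len 2
add b: window [t, b] (2 distinct), len 2
add e: window [b, e] (2 distinct), len 2
add p: window [e, p] (2 distinct), len 2
add p: window [e, p, p] (2 distinct), len 3
add j: window [p, p, j] (2 distinct), len 3
add t: window [j, t] (2 distinct), len 2
add t: window [j, t, t] (2 distinct), len 3
add b: window [t, t, b] (2 distinct), len 3
add b: window [t, t, b, b] (2 distinct), len 4
add t: window [t, t, b, b, t] (2 distinct), len 5
add e: window [t, e] (2 distinct), len 2
Longest length with ≤2 distinct: 5.

5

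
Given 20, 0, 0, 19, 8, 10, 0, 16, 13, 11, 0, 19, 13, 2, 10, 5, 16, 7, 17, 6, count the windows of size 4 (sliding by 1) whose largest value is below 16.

20 0 0 19 → max 20
0 0 19 8 → max 19
0 19 8 10 → max 19
19 8 10 0 → max 19
8 10 0 16 → max 16
10 0 16 13 → max 16
0 16 13 11 → max 16
16 13 11 0 → max 16
13 11 0 19 → max 19
11 0 19 13 → max 19
0 19 13 2 → max 19
19 13 2 10 → max 19
13 2 10 5 → max 13  < 16 ✓
2 10 5 16 → max 16
10 5 16 7 → max 16
5 16 7 17 → max 17
16 7 17 6 → max 17
1 window satisfy the condition.

1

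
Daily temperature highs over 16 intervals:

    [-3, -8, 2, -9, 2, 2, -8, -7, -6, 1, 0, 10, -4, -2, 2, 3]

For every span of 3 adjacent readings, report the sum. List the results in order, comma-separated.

-3 -8 2 → sum -9
-8 2 -9 → sum -15
2 -9 2 → sum -5
-9 2 2 → sum -5
2 2 -8 → sum -4
2 -8 -7 → sum -13
-8 -7 -6 → sum -21
-7 -6 1 → sum -12
-6 1 0 → sum -5
1 0 10 → sum 11
0 10 -4 → sum 6
10 -4 -2 → sum 4
-4 -2 2 → sum -4
-2 2 3 → sum 3

-9, -15, -5, -5, -4, -13, -21, -12, -5, 11, 6, 4, -4, 3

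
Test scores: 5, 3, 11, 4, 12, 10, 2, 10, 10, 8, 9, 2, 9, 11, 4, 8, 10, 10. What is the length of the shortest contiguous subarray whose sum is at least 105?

13

add 5: running sum 5 < 105
add 3: running sum 8 < 105
add 11: running sum 19 < 105
add 4: running sum 23 < 105
add 12: running sum 35 < 105
add 10: running sum 45 < 105
add 2: running sum 47 < 105
add 10: running sum 57 < 105
add 10: running sum 67 < 105
add 8: running sum 75 < 105
add 9: running sum 84 < 105
add 2: running sum 86 < 105
add 9: running sum 95 < 105
add 11: shortest ending here [5, 3, 11, 4, 12, 10, 2, 10, 10, 8, 9, 2, 9, 11] sum 106, len 14
add 4: shortest ending here [3, 11, 4, 12, 10, 2, 10, 10, 8, 9, 2, 9, 11, 4] sum 105, len 14
add 8: shortest ending here [11, 4, 12, 10, 2, 10, 10, 8, 9, 2, 9, 11, 4, 8] sum 110, len 14
add 10: shortest ending here [12, 10, 2, 10, 10, 8, 9, 2, 9, 11, 4, 8, 10] sum 105, len 13
add 10: shortest ending here [12, 10, 2, 10, 10, 8, 9, 2, 9, 11, 4, 8, 10, 10] sum 115, len 14
Shortest qualifying length: 13.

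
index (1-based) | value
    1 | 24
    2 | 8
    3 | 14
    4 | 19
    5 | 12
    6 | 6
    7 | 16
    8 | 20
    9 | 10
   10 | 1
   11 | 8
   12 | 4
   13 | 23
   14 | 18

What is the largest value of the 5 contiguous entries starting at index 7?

20

Elements at indices 7..11: 16, 20, 10, 1, 8
max(16, 20, 10, 1, 8) = 20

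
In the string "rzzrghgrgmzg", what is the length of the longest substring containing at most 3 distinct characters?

[r] 1 distinct, len 1
[r, z] 2 distinct, len 2
[r, z, z] 2 distinct, len 3
[r, z, z, r] 2 distinct, len 4
[r, z, z, r, g] 3 distinct, len 5
[r, g, h] 3 distinct, len 3
[r, g, h, g] 3 distinct, len 4
[r, g, h, g, r] 3 distinct, len 5
[r, g, h, g, r, g] 3 distinct, len 6
[g, r, g, m] 3 distinct, len 4
[g, m, z] 3 distinct, len 3
[g, m, z, g] 3 distinct, len 4
Longest length with ≤3 distinct: 6.

6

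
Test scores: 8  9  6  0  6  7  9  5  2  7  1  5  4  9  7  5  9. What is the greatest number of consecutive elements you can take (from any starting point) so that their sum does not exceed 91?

16

Extend to the right; shrink from the left whenever the sum exceeds 91:
[8] sum 8 len 1
[8, 9] sum 17 len 2
[8, 9, 6] sum 23 len 3
[8, 9, 6, 0] sum 23 len 4
[8, 9, 6, 0, 6] sum 29 len 5
[8, 9, 6, 0, 6, 7] sum 36 len 6
[8, 9, 6, 0, 6, 7, 9] sum 45 len 7
[8, 9, 6, 0, 6, 7, 9, 5] sum 50 len 8
[8, 9, 6, 0, 6, 7, 9, 5, 2] sum 52 len 9
[8, 9, 6, 0, 6, 7, 9, 5, 2, 7] sum 59 len 10
[8, 9, 6, 0, 6, 7, 9, 5, 2, 7, 1] sum 60 len 11
[8, 9, 6, 0, 6, 7, 9, 5, 2, 7, 1, 5] sum 65 len 12
[8, 9, 6, 0, 6, 7, 9, 5, 2, 7, 1, 5, 4] sum 69 len 13
[8, 9, 6, 0, 6, 7, 9, 5, 2, 7, 1, 5, 4, 9] sum 78 len 14
[8, 9, 6, 0, 6, 7, 9, 5, 2, 7, 1, 5, 4, 9, 7] sum 85 len 15
[8, 9, 6, 0, 6, 7, 9, 5, 2, 7, 1, 5, 4, 9, 7, 5] sum 90 len 16
[9, 6, 0, 6, 7, 9, 5, 2, 7, 1, 5, 4, 9, 7, 5, 9] sum 91 len 16
Longest length seen: 16.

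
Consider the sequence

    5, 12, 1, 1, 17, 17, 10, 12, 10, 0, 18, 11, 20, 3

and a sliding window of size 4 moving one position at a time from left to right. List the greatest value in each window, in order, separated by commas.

Sliding a size-4 window across the 14 values:
[5, 12, 1, 1] → max 12
[12, 1, 1, 17] → max 17
[1, 1, 17, 17] → max 17
[1, 17, 17, 10] → max 17
[17, 17, 10, 12] → max 17
[17, 10, 12, 10] → max 17
[10, 12, 10, 0] → max 12
[12, 10, 0, 18] → max 18
[10, 0, 18, 11] → max 18
[0, 18, 11, 20] → max 20
[18, 11, 20, 3] → max 20

12, 17, 17, 17, 17, 17, 12, 18, 18, 20, 20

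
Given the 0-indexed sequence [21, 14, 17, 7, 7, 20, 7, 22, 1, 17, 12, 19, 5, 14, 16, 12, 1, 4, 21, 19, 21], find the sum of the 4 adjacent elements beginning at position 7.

52

Elements at indices 7..10: 22, 1, 17, 12
sum(22, 1, 17, 12) = 52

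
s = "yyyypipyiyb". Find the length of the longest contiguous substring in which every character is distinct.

add y: [y] len 1
add y (repeat y, move left end past it): [y] len 1
add y (repeat y, move left end past it): [y] len 1
add y (repeat y, move left end past it): [y] len 1
add p: [y, p] len 2
add i: [y, p, i] len 3
add p (repeat p, move left end past it): [i, p] len 2
add y: [i, p, y] len 3
add i (repeat i, move left end past it): [p, y, i] len 3
add y (repeat y, move left end past it): [i, y] len 2
add b: [i, y, b] len 3
Longest all-distinct length: 3.

3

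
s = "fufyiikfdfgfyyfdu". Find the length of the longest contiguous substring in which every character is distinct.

4

add f: [f] len 1
add u: [f, u] len 2
add f (repeat f, move left end past it): [u, f] len 2
add y: [u, f, y] len 3
add i: [u, f, y, i] len 4
add i (repeat i, move left end past it): [i] len 1
add k: [i, k] len 2
add f: [i, k, f] len 3
add d: [i, k, f, d] len 4
add f (repeat f, move left end past it): [d, f] len 2
add g: [d, f, g] len 3
add f (repeat f, move left end past it): [g, f] len 2
add y: [g, f, y] len 3
add y (repeat y, move left end past it): [y] len 1
add f: [y, f] len 2
add d: [y, f, d] len 3
add u: [y, f, d, u] len 4
Longest all-distinct length: 4.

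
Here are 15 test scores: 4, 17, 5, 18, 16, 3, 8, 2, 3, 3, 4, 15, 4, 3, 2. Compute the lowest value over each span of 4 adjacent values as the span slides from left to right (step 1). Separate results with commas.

4, 5, 3, 3, 2, 2, 2, 2, 3, 3, 3, 2

Sliding a size-4 window across the 15 values:
(4, 17, 5, 18) → min 4
(17, 5, 18, 16) → min 5
(5, 18, 16, 3) → min 3
(18, 16, 3, 8) → min 3
(16, 3, 8, 2) → min 2
(3, 8, 2, 3) → min 2
(8, 2, 3, 3) → min 2
(2, 3, 3, 4) → min 2
(3, 3, 4, 15) → min 3
(3, 4, 15, 4) → min 3
(4, 15, 4, 3) → min 3
(15, 4, 3, 2) → min 2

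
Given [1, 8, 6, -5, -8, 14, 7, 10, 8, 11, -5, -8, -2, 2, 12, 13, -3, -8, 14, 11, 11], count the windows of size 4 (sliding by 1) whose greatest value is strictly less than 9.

3

1 8 6 -5 → max 8  < 9 ✓
8 6 -5 -8 → max 8  < 9 ✓
6 -5 -8 14 → max 14
-5 -8 14 7 → max 14
-8 14 7 10 → max 14
14 7 10 8 → max 14
7 10 8 11 → max 11
10 8 11 -5 → max 11
8 11 -5 -8 → max 11
11 -5 -8 -2 → max 11
-5 -8 -2 2 → max 2  < 9 ✓
-8 -2 2 12 → max 12
-2 2 12 13 → max 13
2 12 13 -3 → max 13
12 13 -3 -8 → max 13
13 -3 -8 14 → max 14
-3 -8 14 11 → max 14
-8 14 11 11 → max 14
3 windows satisfy the condition.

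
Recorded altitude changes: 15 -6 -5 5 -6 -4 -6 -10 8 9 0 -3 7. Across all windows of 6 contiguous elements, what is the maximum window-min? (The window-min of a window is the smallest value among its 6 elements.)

15 -6 -5 5 -6 -4 → min -6
-6 -5 5 -6 -4 -6 → min -6
-5 5 -6 -4 -6 -10 → min -10
5 -6 -4 -6 -10 8 → min -10
-6 -4 -6 -10 8 9 → min -10
-4 -6 -10 8 9 0 → min -10
-6 -10 8 9 0 -3 → min -10
-10 8 9 0 -3 7 → min -10
Maximum of these is -6.

-6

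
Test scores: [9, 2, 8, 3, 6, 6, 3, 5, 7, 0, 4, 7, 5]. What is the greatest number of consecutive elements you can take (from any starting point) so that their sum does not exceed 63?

Extend to the right; shrink from the left whenever the sum exceeds 63:
add 9: [9] sum 9, len 1
add 2: [9, 2] sum 11, len 2
add 8: [9, 2, 8] sum 19, len 3
add 3: [9, 2, 8, 3] sum 22, len 4
add 6: [9, 2, 8, 3, 6] sum 28, len 5
add 6: [9, 2, 8, 3, 6, 6] sum 34, len 6
add 3: [9, 2, 8, 3, 6, 6, 3] sum 37, len 7
add 5: [9, 2, 8, 3, 6, 6, 3, 5] sum 42, len 8
add 7: [9, 2, 8, 3, 6, 6, 3, 5, 7] sum 49, len 9
add 0: [9, 2, 8, 3, 6, 6, 3, 5, 7, 0] sum 49, len 10
add 4: [9, 2, 8, 3, 6, 6, 3, 5, 7, 0, 4] sum 53, len 11
add 7: [9, 2, 8, 3, 6, 6, 3, 5, 7, 0, 4, 7] sum 60, len 12
add 5: [2, 8, 3, 6, 6, 3, 5, 7, 0, 4, 7, 5] sum 56, len 12
Longest length seen: 12.

12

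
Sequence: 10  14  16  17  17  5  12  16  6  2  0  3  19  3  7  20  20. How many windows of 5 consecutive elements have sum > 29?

(10, 14, 16, 17, 17) → sum 74  > 29 ✓
(14, 16, 17, 17, 5) → sum 69  > 29 ✓
(16, 17, 17, 5, 12) → sum 67  > 29 ✓
(17, 17, 5, 12, 16) → sum 67  > 29 ✓
(17, 5, 12, 16, 6) → sum 56  > 29 ✓
(5, 12, 16, 6, 2) → sum 41  > 29 ✓
(12, 16, 6, 2, 0) → sum 36  > 29 ✓
(16, 6, 2, 0, 3) → sum 27
(6, 2, 0, 3, 19) → sum 30  > 29 ✓
(2, 0, 3, 19, 3) → sum 27
(0, 3, 19, 3, 7) → sum 32  > 29 ✓
(3, 19, 3, 7, 20) → sum 52  > 29 ✓
(19, 3, 7, 20, 20) → sum 69  > 29 ✓
11 windows satisfy the condition.

11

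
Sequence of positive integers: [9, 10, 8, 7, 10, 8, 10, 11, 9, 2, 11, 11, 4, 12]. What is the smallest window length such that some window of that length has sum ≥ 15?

add 9: running sum 9 < 15
end 1: [9, 10] sum 19, len 2
end 2: [10, 8] sum 18, len 2
end 3: [8, 7] sum 15, len 2
end 4: [7, 10] sum 17, len 2
end 5: [10, 8] sum 18, len 2
end 6: [8, 10] sum 18, len 2
end 7: [10, 11] sum 21, len 2
end 8: [11, 9] sum 20, len 2
end 9: [11, 9, 2] sum 22, len 3
end 10: [9, 2, 11] sum 22, len 3
end 11: [11, 11] sum 22, len 2
end 12: [11, 4] sum 15, len 2
end 13: [4, 12] sum 16, len 2
Shortest qualifying length: 2.

2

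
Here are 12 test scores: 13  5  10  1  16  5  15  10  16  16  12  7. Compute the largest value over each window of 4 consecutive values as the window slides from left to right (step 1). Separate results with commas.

13, 16, 16, 16, 16, 16, 16, 16, 16

[13, 5, 10, 1] → max 13
[5, 10, 1, 16] → max 16
[10, 1, 16, 5] → max 16
[1, 16, 5, 15] → max 16
[16, 5, 15, 10] → max 16
[5, 15, 10, 16] → max 16
[15, 10, 16, 16] → max 16
[10, 16, 16, 12] → max 16
[16, 16, 12, 7] → max 16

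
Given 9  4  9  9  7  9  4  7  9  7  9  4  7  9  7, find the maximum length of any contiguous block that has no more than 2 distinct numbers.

[9] 1 distinct, len 1
[9, 4] 2 distinct, len 2
[9, 4, 9] 2 distinct, len 3
[9, 4, 9, 9] 2 distinct, len 4
[9, 9, 7] 2 distinct, len 3
[9, 9, 7, 9] 2 distinct, len 4
[9, 4] 2 distinct, len 2
[4, 7] 2 distinct, len 2
[7, 9] 2 distinct, len 2
[7, 9, 7] 2 distinct, len 3
[7, 9, 7, 9] 2 distinct, len 4
[9, 4] 2 distinct, len 2
[4, 7] 2 distinct, len 2
[7, 9] 2 distinct, len 2
[7, 9, 7] 2 distinct, len 3
Longest length with ≤2 distinct: 4.

4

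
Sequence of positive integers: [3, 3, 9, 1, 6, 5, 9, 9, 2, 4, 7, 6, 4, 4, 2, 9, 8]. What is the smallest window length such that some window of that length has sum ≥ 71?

add 3: running sum 3 < 71
add 3: running sum 6 < 71
add 9: running sum 15 < 71
add 1: running sum 16 < 71
add 6: running sum 22 < 71
add 5: running sum 27 < 71
add 9: running sum 36 < 71
add 9: running sum 45 < 71
add 2: running sum 47 < 71
add 4: running sum 51 < 71
add 7: running sum 58 < 71
add 6: running sum 64 < 71
add 4: running sum 68 < 71
end 13: [3, 3, 9, 1, 6, 5, 9, 9, 2, 4, 7, 6, 4, 4] sum 72, len 14
end 14: [3, 9, 1, 6, 5, 9, 9, 2, 4, 7, 6, 4, 4, 2] sum 71, len 14
end 15: [9, 1, 6, 5, 9, 9, 2, 4, 7, 6, 4, 4, 2, 9] sum 77, len 14
end 16: [6, 5, 9, 9, 2, 4, 7, 6, 4, 4, 2, 9, 8] sum 75, len 13
Shortest qualifying length: 13.

13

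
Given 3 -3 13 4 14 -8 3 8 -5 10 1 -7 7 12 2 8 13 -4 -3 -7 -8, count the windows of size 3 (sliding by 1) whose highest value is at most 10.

8

(3, -3, 13) → max 13
(-3, 13, 4) → max 13
(13, 4, 14) → max 14
(4, 14, -8) → max 14
(14, -8, 3) → max 14
(-8, 3, 8) → max 8  ≤ 10 ✓
(3, 8, -5) → max 8  ≤ 10 ✓
(8, -5, 10) → max 10  ≤ 10 ✓
(-5, 10, 1) → max 10  ≤ 10 ✓
(10, 1, -7) → max 10  ≤ 10 ✓
(1, -7, 7) → max 7  ≤ 10 ✓
(-7, 7, 12) → max 12
(7, 12, 2) → max 12
(12, 2, 8) → max 12
(2, 8, 13) → max 13
(8, 13, -4) → max 13
(13, -4, -3) → max 13
(-4, -3, -7) → max -3  ≤ 10 ✓
(-3, -7, -8) → max -3  ≤ 10 ✓
8 windows satisfy the condition.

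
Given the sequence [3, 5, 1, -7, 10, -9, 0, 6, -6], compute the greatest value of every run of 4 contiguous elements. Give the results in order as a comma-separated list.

(3, 5, 1, -7) → max 5
(5, 1, -7, 10) → max 10
(1, -7, 10, -9) → max 10
(-7, 10, -9, 0) → max 10
(10, -9, 0, 6) → max 10
(-9, 0, 6, -6) → max 6

5, 10, 10, 10, 10, 6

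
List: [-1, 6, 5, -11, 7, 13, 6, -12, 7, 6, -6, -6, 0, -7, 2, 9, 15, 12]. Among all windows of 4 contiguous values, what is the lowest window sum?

-19

(-1, 6, 5, -11) → sum -1
(6, 5, -11, 7) → sum 7
(5, -11, 7, 13) → sum 14
(-11, 7, 13, 6) → sum 15
(7, 13, 6, -12) → sum 14
(13, 6, -12, 7) → sum 14
(6, -12, 7, 6) → sum 7
(-12, 7, 6, -6) → sum -5
(7, 6, -6, -6) → sum 1
(6, -6, -6, 0) → sum -6
(-6, -6, 0, -7) → sum -19
(-6, 0, -7, 2) → sum -11
(0, -7, 2, 9) → sum 4
(-7, 2, 9, 15) → sum 19
(2, 9, 15, 12) → sum 38
Lowest of these is -19.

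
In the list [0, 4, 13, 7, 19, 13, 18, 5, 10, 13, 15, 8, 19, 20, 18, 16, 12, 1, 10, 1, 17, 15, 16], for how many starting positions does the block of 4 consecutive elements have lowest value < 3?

[0, 4, 13, 7] → min 0  < 3 ✓
[4, 13, 7, 19] → min 4
[13, 7, 19, 13] → min 7
[7, 19, 13, 18] → min 7
[19, 13, 18, 5] → min 5
[13, 18, 5, 10] → min 5
[18, 5, 10, 13] → min 5
[5, 10, 13, 15] → min 5
[10, 13, 15, 8] → min 8
[13, 15, 8, 19] → min 8
[15, 8, 19, 20] → min 8
[8, 19, 20, 18] → min 8
[19, 20, 18, 16] → min 16
[20, 18, 16, 12] → min 12
[18, 16, 12, 1] → min 1  < 3 ✓
[16, 12, 1, 10] → min 1  < 3 ✓
[12, 1, 10, 1] → min 1  < 3 ✓
[1, 10, 1, 17] → min 1  < 3 ✓
[10, 1, 17, 15] → min 1  < 3 ✓
[1, 17, 15, 16] → min 1  < 3 ✓
7 windows satisfy the condition.

7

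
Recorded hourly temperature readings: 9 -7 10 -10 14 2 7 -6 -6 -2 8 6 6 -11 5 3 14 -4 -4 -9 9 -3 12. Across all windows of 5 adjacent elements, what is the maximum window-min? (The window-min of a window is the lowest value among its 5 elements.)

-4

9 -7 10 -10 14 → min -10
-7 10 -10 14 2 → min -10
10 -10 14 2 7 → min -10
-10 14 2 7 -6 → min -10
14 2 7 -6 -6 → min -6
2 7 -6 -6 -2 → min -6
7 -6 -6 -2 8 → min -6
-6 -6 -2 8 6 → min -6
-6 -2 8 6 6 → min -6
-2 8 6 6 -11 → min -11
8 6 6 -11 5 → min -11
6 6 -11 5 3 → min -11
6 -11 5 3 14 → min -11
-11 5 3 14 -4 → min -11
5 3 14 -4 -4 → min -4
3 14 -4 -4 -9 → min -9
14 -4 -4 -9 9 → min -9
-4 -4 -9 9 -3 → min -9
-4 -9 9 -3 12 → min -9
Maximum of these is -4.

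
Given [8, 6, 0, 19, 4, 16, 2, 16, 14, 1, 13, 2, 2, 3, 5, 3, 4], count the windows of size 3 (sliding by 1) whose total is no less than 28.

(8, 6, 0) → sum 14
(6, 0, 19) → sum 25
(0, 19, 4) → sum 23
(19, 4, 16) → sum 39  ≥ 28 ✓
(4, 16, 2) → sum 22
(16, 2, 16) → sum 34  ≥ 28 ✓
(2, 16, 14) → sum 32  ≥ 28 ✓
(16, 14, 1) → sum 31  ≥ 28 ✓
(14, 1, 13) → sum 28  ≥ 28 ✓
(1, 13, 2) → sum 16
(13, 2, 2) → sum 17
(2, 2, 3) → sum 7
(2, 3, 5) → sum 10
(3, 5, 3) → sum 11
(5, 3, 4) → sum 12
5 windows satisfy the condition.

5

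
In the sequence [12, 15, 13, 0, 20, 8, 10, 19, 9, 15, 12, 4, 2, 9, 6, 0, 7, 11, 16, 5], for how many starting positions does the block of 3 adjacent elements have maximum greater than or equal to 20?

3

[12, 15, 13] → max 15
[15, 13, 0] → max 15
[13, 0, 20] → max 20  ≥ 20 ✓
[0, 20, 8] → max 20  ≥ 20 ✓
[20, 8, 10] → max 20  ≥ 20 ✓
[8, 10, 19] → max 19
[10, 19, 9] → max 19
[19, 9, 15] → max 19
[9, 15, 12] → max 15
[15, 12, 4] → max 15
[12, 4, 2] → max 12
[4, 2, 9] → max 9
[2, 9, 6] → max 9
[9, 6, 0] → max 9
[6, 0, 7] → max 7
[0, 7, 11] → max 11
[7, 11, 16] → max 16
[11, 16, 5] → max 16
3 windows satisfy the condition.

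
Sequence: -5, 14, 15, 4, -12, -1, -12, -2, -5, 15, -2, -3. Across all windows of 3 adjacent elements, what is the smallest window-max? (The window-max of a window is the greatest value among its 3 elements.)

-2

-5 14 15 → max 15
14 15 4 → max 15
15 4 -12 → max 15
4 -12 -1 → max 4
-12 -1 -12 → max -1
-1 -12 -2 → max -1
-12 -2 -5 → max -2
-2 -5 15 → max 15
-5 15 -2 → max 15
15 -2 -3 → max 15
Smallest of these is -2.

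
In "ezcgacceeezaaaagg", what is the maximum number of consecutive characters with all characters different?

5

[e] len 1
[e, z] len 2
[e, z, c] len 3
[e, z, c, g] len 4
[e, z, c, g, a] len 5
[g, a, c] len 3
[c] len 1
[c, e] len 2
[e] len 1
[e] len 1
[e, z] len 2
[e, z, a] len 3
[a] len 1
[a] len 1
[a] len 1
[a, g] len 2
[g] len 1
Longest all-distinct length: 5.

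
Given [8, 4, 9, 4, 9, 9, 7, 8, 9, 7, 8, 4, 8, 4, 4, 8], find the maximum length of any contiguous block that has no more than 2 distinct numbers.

6

add 8: window [8] (1 distinct), len 1
add 4: window [8, 4] (2 distinct), len 2
add 9: window [4, 9] (2 distinct), len 2
add 4: window [4, 9, 4] (2 distinct), len 3
add 9: window [4, 9, 4, 9] (2 distinct), len 4
add 9: window [4, 9, 4, 9, 9] (2 distinct), len 5
add 7: window [9, 9, 7] (2 distinct), len 3
add 8: window [7, 8] (2 distinct), len 2
add 9: window [8, 9] (2 distinct), len 2
add 7: window [9, 7] (2 distinct), len 2
add 8: window [7, 8] (2 distinct), len 2
add 4: window [8, 4] (2 distinct), len 2
add 8: window [8, 4, 8] (2 distinct), len 3
add 4: window [8, 4, 8, 4] (2 distinct), len 4
add 4: window [8, 4, 8, 4, 4] (2 distinct), len 5
add 8: window [8, 4, 8, 4, 4, 8] (2 distinct), len 6
Longest length with ≤2 distinct: 6.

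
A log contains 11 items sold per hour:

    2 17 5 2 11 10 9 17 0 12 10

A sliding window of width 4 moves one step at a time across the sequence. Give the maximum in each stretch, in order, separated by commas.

17, 17, 11, 11, 17, 17, 17, 17

2 17 5 2 → max 17
17 5 2 11 → max 17
5 2 11 10 → max 11
2 11 10 9 → max 11
11 10 9 17 → max 17
10 9 17 0 → max 17
9 17 0 12 → max 17
17 0 12 10 → max 17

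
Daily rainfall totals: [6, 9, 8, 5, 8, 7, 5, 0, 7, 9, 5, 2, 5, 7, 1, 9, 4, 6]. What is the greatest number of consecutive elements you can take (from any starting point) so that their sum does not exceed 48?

add 6: [6] sum 6, len 1
add 9: [6, 9] sum 15, len 2
add 8: [6, 9, 8] sum 23, len 3
add 5: [6, 9, 8, 5] sum 28, len 4
add 8: [6, 9, 8, 5, 8] sum 36, len 5
add 7: [6, 9, 8, 5, 8, 7] sum 43, len 6
add 5: [6, 9, 8, 5, 8, 7, 5] sum 48, len 7
add 0: [6, 9, 8, 5, 8, 7, 5, 0] sum 48, len 8
add 7: [8, 5, 8, 7, 5, 0, 7] sum 40, len 7
add 9: [5, 8, 7, 5, 0, 7, 9] sum 41, len 7
add 5: [5, 8, 7, 5, 0, 7, 9, 5] sum 46, len 8
add 2: [5, 8, 7, 5, 0, 7, 9, 5, 2] sum 48, len 9
add 5: [8, 7, 5, 0, 7, 9, 5, 2, 5] sum 48, len 9
add 7: [7, 5, 0, 7, 9, 5, 2, 5, 7] sum 47, len 9
add 1: [7, 5, 0, 7, 9, 5, 2, 5, 7, 1] sum 48, len 10
add 9: [0, 7, 9, 5, 2, 5, 7, 1, 9] sum 45, len 9
add 4: [9, 5, 2, 5, 7, 1, 9, 4] sum 42, len 8
add 6: [9, 5, 2, 5, 7, 1, 9, 4, 6] sum 48, len 9
Longest length seen: 10.

10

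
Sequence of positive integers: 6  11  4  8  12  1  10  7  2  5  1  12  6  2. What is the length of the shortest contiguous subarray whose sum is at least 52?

7

add 6: running sum 6 < 52
add 11: running sum 17 < 52
add 4: running sum 21 < 52
add 8: running sum 29 < 52
add 12: running sum 41 < 52
add 1: running sum 42 < 52
end 6: [6, 11, 4, 8, 12, 1, 10] sum 52, len 7
end 7: [11, 4, 8, 12, 1, 10, 7] sum 53, len 7
end 8: [11, 4, 8, 12, 1, 10, 7, 2] sum 55, len 8
end 9: [11, 4, 8, 12, 1, 10, 7, 2, 5] sum 60, len 9
end 10: [11, 4, 8, 12, 1, 10, 7, 2, 5, 1] sum 61, len 10
end 11: [8, 12, 1, 10, 7, 2, 5, 1, 12] sum 58, len 9
end 12: [12, 1, 10, 7, 2, 5, 1, 12, 6] sum 56, len 9
end 13: [12, 1, 10, 7, 2, 5, 1, 12, 6, 2] sum 58, len 10
Shortest qualifying length: 7.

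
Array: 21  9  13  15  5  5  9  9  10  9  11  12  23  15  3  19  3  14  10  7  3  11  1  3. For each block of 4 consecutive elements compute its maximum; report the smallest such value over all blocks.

9

Each size-4 window and its max:
21 9 13 15 → max 21
9 13 15 5 → max 15
13 15 5 5 → max 15
15 5 5 9 → max 15
5 5 9 9 → max 9
5 9 9 10 → max 10
9 9 10 9 → max 10
9 10 9 11 → max 11
10 9 11 12 → max 12
9 11 12 23 → max 23
11 12 23 15 → max 23
12 23 15 3 → max 23
23 15 3 19 → max 23
15 3 19 3 → max 19
3 19 3 14 → max 19
19 3 14 10 → max 19
3 14 10 7 → max 14
14 10 7 3 → max 14
10 7 3 11 → max 11
7 3 11 1 → max 11
3 11 1 3 → max 11
Smallest of these is 9.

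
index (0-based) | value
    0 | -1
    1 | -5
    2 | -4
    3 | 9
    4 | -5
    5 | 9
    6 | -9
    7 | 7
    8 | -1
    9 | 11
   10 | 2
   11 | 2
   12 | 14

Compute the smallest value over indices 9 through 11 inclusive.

2

Elements at indices 9..11: 11, 2, 2
min(11, 2, 2) = 2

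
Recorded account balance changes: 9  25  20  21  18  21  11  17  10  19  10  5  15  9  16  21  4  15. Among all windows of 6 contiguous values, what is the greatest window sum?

9 25 20 21 18 21 → sum 114
25 20 21 18 21 11 → sum 116
20 21 18 21 11 17 → sum 108
21 18 21 11 17 10 → sum 98
18 21 11 17 10 19 → sum 96
21 11 17 10 19 10 → sum 88
11 17 10 19 10 5 → sum 72
17 10 19 10 5 15 → sum 76
10 19 10 5 15 9 → sum 68
19 10 5 15 9 16 → sum 74
10 5 15 9 16 21 → sum 76
5 15 9 16 21 4 → sum 70
15 9 16 21 4 15 → sum 80
Greatest of these is 116.

116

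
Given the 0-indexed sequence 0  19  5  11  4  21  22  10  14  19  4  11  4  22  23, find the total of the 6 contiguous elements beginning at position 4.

Elements at indices 4..9: 4, 21, 22, 10, 14, 19
sum(4, 21, 22, 10, 14, 19) = 90

90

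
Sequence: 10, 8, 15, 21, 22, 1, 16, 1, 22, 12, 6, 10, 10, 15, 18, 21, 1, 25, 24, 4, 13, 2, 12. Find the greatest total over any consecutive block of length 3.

58

Window sums for each of the 21 positions:
[10, 8, 15] → sum 33
[8, 15, 21] → sum 44
[15, 21, 22] → sum 58
[21, 22, 1] → sum 44
[22, 1, 16] → sum 39
[1, 16, 1] → sum 18
[16, 1, 22] → sum 39
[1, 22, 12] → sum 35
[22, 12, 6] → sum 40
[12, 6, 10] → sum 28
[6, 10, 10] → sum 26
[10, 10, 15] → sum 35
[10, 15, 18] → sum 43
[15, 18, 21] → sum 54
[18, 21, 1] → sum 40
[21, 1, 25] → sum 47
[1, 25, 24] → sum 50
[25, 24, 4] → sum 53
[24, 4, 13] → sum 41
[4, 13, 2] → sum 19
[13, 2, 12] → sum 27
Greatest of these is 58.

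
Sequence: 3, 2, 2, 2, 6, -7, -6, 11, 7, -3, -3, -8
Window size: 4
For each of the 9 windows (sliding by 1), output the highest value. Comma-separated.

3, 6, 6, 6, 11, 11, 11, 11, 7

Sliding a size-4 window across the 12 values:
(3, 2, 2, 2) → max 3
(2, 2, 2, 6) → max 6
(2, 2, 6, -7) → max 6
(2, 6, -7, -6) → max 6
(6, -7, -6, 11) → max 11
(-7, -6, 11, 7) → max 11
(-6, 11, 7, -3) → max 11
(11, 7, -3, -3) → max 11
(7, -3, -3, -8) → max 7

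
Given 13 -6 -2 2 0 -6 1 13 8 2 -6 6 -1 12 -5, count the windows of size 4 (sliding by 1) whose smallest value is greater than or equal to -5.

2

13 -6 -2 2 → min -6
-6 -2 2 0 → min -6
-2 2 0 -6 → min -6
2 0 -6 1 → min -6
0 -6 1 13 → min -6
-6 1 13 8 → min -6
1 13 8 2 → min 1  ≥ -5 ✓
13 8 2 -6 → min -6
8 2 -6 6 → min -6
2 -6 6 -1 → min -6
-6 6 -1 12 → min -6
6 -1 12 -5 → min -5  ≥ -5 ✓
2 windows satisfy the condition.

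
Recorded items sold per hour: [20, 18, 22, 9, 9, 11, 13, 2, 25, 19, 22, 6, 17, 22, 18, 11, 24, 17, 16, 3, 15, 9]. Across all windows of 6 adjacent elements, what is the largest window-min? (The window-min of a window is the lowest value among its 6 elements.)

Each size-6 window and its min:
20 18 22 9 9 11 → min 9
18 22 9 9 11 13 → min 9
22 9 9 11 13 2 → min 2
9 9 11 13 2 25 → min 2
9 11 13 2 25 19 → min 2
11 13 2 25 19 22 → min 2
13 2 25 19 22 6 → min 2
2 25 19 22 6 17 → min 2
25 19 22 6 17 22 → min 6
19 22 6 17 22 18 → min 6
22 6 17 22 18 11 → min 6
6 17 22 18 11 24 → min 6
17 22 18 11 24 17 → min 11
22 18 11 24 17 16 → min 11
18 11 24 17 16 3 → min 3
11 24 17 16 3 15 → min 3
24 17 16 3 15 9 → min 3
Largest of these is 11.

11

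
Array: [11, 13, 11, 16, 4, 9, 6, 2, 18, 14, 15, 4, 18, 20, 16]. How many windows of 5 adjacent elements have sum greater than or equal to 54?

[11, 13, 11, 16, 4] → sum 55  ≥ 54 ✓
[13, 11, 16, 4, 9] → sum 53
[11, 16, 4, 9, 6] → sum 46
[16, 4, 9, 6, 2] → sum 37
[4, 9, 6, 2, 18] → sum 39
[9, 6, 2, 18, 14] → sum 49
[6, 2, 18, 14, 15] → sum 55  ≥ 54 ✓
[2, 18, 14, 15, 4] → sum 53
[18, 14, 15, 4, 18] → sum 69  ≥ 54 ✓
[14, 15, 4, 18, 20] → sum 71  ≥ 54 ✓
[15, 4, 18, 20, 16] → sum 73  ≥ 54 ✓
5 windows satisfy the condition.

5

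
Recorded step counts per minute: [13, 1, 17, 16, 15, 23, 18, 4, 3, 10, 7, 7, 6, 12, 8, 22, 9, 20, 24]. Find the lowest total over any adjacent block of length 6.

13 1 17 16 15 23 → sum 85
1 17 16 15 23 18 → sum 90
17 16 15 23 18 4 → sum 93
16 15 23 18 4 3 → sum 79
15 23 18 4 3 10 → sum 73
23 18 4 3 10 7 → sum 65
18 4 3 10 7 7 → sum 49
4 3 10 7 7 6 → sum 37
3 10 7 7 6 12 → sum 45
10 7 7 6 12 8 → sum 50
7 7 6 12 8 22 → sum 62
7 6 12 8 22 9 → sum 64
6 12 8 22 9 20 → sum 77
12 8 22 9 20 24 → sum 95
Lowest of these is 37.

37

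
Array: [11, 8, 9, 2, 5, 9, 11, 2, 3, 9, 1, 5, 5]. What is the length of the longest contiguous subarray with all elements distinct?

6

[11] len 1
[11, 8] len 2
[11, 8, 9] len 3
[11, 8, 9, 2] len 4
[11, 8, 9, 2, 5] len 5
[2, 5, 9] len 3
[2, 5, 9, 11] len 4
[5, 9, 11, 2] len 4
[5, 9, 11, 2, 3] len 5
[11, 2, 3, 9] len 4
[11, 2, 3, 9, 1] len 5
[11, 2, 3, 9, 1, 5] len 6
[5] len 1
Longest all-distinct length: 6.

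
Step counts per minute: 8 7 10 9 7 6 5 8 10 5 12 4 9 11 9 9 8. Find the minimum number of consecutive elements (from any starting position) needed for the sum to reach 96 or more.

12

add 8: running sum 8 < 96
add 7: running sum 15 < 96
add 10: running sum 25 < 96
add 9: running sum 34 < 96
add 7: running sum 41 < 96
add 6: running sum 47 < 96
add 5: running sum 52 < 96
add 8: running sum 60 < 96
add 10: running sum 70 < 96
add 5: running sum 75 < 96
add 12: running sum 87 < 96
add 4: running sum 91 < 96
end 12: [8, 7, 10, 9, 7, 6, 5, 8, 10, 5, 12, 4, 9] sum 100, len 13
end 13: [10, 9, 7, 6, 5, 8, 10, 5, 12, 4, 9, 11] sum 96, len 12
end 14: [10, 9, 7, 6, 5, 8, 10, 5, 12, 4, 9, 11, 9] sum 105, len 13
end 15: [9, 7, 6, 5, 8, 10, 5, 12, 4, 9, 11, 9, 9] sum 104, len 13
end 16: [6, 5, 8, 10, 5, 12, 4, 9, 11, 9, 9, 8] sum 96, len 12
Shortest qualifying length: 12.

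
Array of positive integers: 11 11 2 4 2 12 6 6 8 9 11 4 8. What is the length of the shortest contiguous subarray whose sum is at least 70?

add 11: running sum 11 < 70
add 11: running sum 22 < 70
add 2: running sum 24 < 70
add 4: running sum 28 < 70
add 2: running sum 30 < 70
add 12: running sum 42 < 70
add 6: running sum 48 < 70
add 6: running sum 54 < 70
add 8: running sum 62 < 70
end 9: [11, 11, 2, 4, 2, 12, 6, 6, 8, 9] sum 71, len 10
end 10: [11, 2, 4, 2, 12, 6, 6, 8, 9, 11] sum 71, len 10
end 11: [11, 2, 4, 2, 12, 6, 6, 8, 9, 11, 4] sum 75, len 11
end 12: [4, 2, 12, 6, 6, 8, 9, 11, 4, 8] sum 70, len 10
Shortest qualifying length: 10.

10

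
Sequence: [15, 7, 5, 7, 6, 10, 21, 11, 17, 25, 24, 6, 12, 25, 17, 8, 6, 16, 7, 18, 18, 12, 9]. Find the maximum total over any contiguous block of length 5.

98

[15, 7, 5, 7, 6] → sum 40
[7, 5, 7, 6, 10] → sum 35
[5, 7, 6, 10, 21] → sum 49
[7, 6, 10, 21, 11] → sum 55
[6, 10, 21, 11, 17] → sum 65
[10, 21, 11, 17, 25] → sum 84
[21, 11, 17, 25, 24] → sum 98
[11, 17, 25, 24, 6] → sum 83
[17, 25, 24, 6, 12] → sum 84
[25, 24, 6, 12, 25] → sum 92
[24, 6, 12, 25, 17] → sum 84
[6, 12, 25, 17, 8] → sum 68
[12, 25, 17, 8, 6] → sum 68
[25, 17, 8, 6, 16] → sum 72
[17, 8, 6, 16, 7] → sum 54
[8, 6, 16, 7, 18] → sum 55
[6, 16, 7, 18, 18] → sum 65
[16, 7, 18, 18, 12] → sum 71
[7, 18, 18, 12, 9] → sum 64
Maximum of these is 98.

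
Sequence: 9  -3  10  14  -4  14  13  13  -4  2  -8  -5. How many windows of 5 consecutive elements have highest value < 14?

9 -3 10 14 -4 → max 14
-3 10 14 -4 14 → max 14
10 14 -4 14 13 → max 14
14 -4 14 13 13 → max 14
-4 14 13 13 -4 → max 14
14 13 13 -4 2 → max 14
13 13 -4 2 -8 → max 13  < 14 ✓
13 -4 2 -8 -5 → max 13  < 14 ✓
2 windows satisfy the condition.

2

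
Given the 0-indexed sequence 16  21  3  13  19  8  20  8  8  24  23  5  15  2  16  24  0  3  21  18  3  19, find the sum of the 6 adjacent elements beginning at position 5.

91

Elements at indices 5..10: 8, 20, 8, 8, 24, 23
sum(8, 20, 8, 8, 24, 23) = 91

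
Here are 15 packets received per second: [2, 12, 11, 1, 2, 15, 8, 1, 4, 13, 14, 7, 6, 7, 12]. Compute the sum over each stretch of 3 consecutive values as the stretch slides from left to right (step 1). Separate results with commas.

25, 24, 14, 18, 25, 24, 13, 18, 31, 34, 27, 20, 25

Sliding a size-3 window across the 15 values:
2 12 11 → sum 25
12 11 1 → sum 24
11 1 2 → sum 14
1 2 15 → sum 18
2 15 8 → sum 25
15 8 1 → sum 24
8 1 4 → sum 13
1 4 13 → sum 18
4 13 14 → sum 31
13 14 7 → sum 34
14 7 6 → sum 27
7 6 7 → sum 20
6 7 12 → sum 25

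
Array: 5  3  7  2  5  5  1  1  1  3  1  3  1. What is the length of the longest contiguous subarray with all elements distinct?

[5] len 1
[5, 3] len 2
[5, 3, 7] len 3
[5, 3, 7, 2] len 4
[3, 7, 2, 5] len 4
[5] len 1
[5, 1] len 2
[1] len 1
[1] len 1
[1, 3] len 2
[3, 1] len 2
[1, 3] len 2
[3, 1] len 2
Longest all-distinct length: 4.

4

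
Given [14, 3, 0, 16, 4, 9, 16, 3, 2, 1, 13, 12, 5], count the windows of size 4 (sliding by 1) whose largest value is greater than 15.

14 3 0 16 → max 16  > 15 ✓
3 0 16 4 → max 16  > 15 ✓
0 16 4 9 → max 16  > 15 ✓
16 4 9 16 → max 16  > 15 ✓
4 9 16 3 → max 16  > 15 ✓
9 16 3 2 → max 16  > 15 ✓
16 3 2 1 → max 16  > 15 ✓
3 2 1 13 → max 13
2 1 13 12 → max 13
1 13 12 5 → max 13
7 windows satisfy the condition.

7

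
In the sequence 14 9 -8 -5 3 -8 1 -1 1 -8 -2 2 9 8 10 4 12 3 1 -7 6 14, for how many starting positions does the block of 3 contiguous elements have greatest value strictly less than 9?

10

(14, 9, -8) → max 14
(9, -8, -5) → max 9
(-8, -5, 3) → max 3  < 9 ✓
(-5, 3, -8) → max 3  < 9 ✓
(3, -8, 1) → max 3  < 9 ✓
(-8, 1, -1) → max 1  < 9 ✓
(1, -1, 1) → max 1  < 9 ✓
(-1, 1, -8) → max 1  < 9 ✓
(1, -8, -2) → max 1  < 9 ✓
(-8, -2, 2) → max 2  < 9 ✓
(-2, 2, 9) → max 9
(2, 9, 8) → max 9
(9, 8, 10) → max 10
(8, 10, 4) → max 10
(10, 4, 12) → max 12
(4, 12, 3) → max 12
(12, 3, 1) → max 12
(3, 1, -7) → max 3  < 9 ✓
(1, -7, 6) → max 6  < 9 ✓
(-7, 6, 14) → max 14
10 windows satisfy the condition.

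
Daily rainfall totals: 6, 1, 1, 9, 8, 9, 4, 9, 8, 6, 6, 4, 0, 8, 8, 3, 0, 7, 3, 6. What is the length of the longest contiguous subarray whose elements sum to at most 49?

10

Extend to the right; shrink from the left whenever the sum exceeds 49:
→ 6: sum 6, len 1
→ 1: sum 7, len 2
→ 1: sum 8, len 3
→ 9: sum 17, len 4
→ 8: sum 25, len 5
→ 9: sum 34, len 6
→ 4: sum 38, len 7
→ 9: sum 47, len 8
→ 8 (dropped 6): sum 49, len 8
→ 6 (dropped 1, 1, 9): sum 44, len 6
→ 6 (dropped 8): sum 42, len 6
→ 4: sum 46, len 7
→ 0: sum 46, len 8
→ 8 (dropped 9): sum 45, len 8
→ 8 (dropped 4): sum 49, len 8
→ 3 (dropped 9): sum 43, len 8
→ 0: sum 43, len 9
→ 7 (dropped 8): sum 42, len 9
→ 3: sum 45, len 10
→ 6 (dropped 6): sum 45, len 10
Longest length seen: 10.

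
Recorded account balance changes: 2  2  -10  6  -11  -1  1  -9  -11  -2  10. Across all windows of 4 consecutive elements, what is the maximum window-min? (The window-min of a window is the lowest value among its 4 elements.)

-10

(2, 2, -10, 6) → min -10
(2, -10, 6, -11) → min -11
(-10, 6, -11, -1) → min -11
(6, -11, -1, 1) → min -11
(-11, -1, 1, -9) → min -11
(-1, 1, -9, -11) → min -11
(1, -9, -11, -2) → min -11
(-9, -11, -2, 10) → min -11
Maximum of these is -10.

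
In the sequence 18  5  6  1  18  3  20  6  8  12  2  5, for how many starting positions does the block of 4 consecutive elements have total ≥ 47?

18 5 6 1 → sum 30
5 6 1 18 → sum 30
6 1 18 3 → sum 28
1 18 3 20 → sum 42
18 3 20 6 → sum 47  ≥ 47 ✓
3 20 6 8 → sum 37
20 6 8 12 → sum 46
6 8 12 2 → sum 28
8 12 2 5 → sum 27
1 window satisfy the condition.

1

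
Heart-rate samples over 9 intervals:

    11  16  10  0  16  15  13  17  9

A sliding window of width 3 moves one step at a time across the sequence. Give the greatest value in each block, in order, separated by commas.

16, 16, 16, 16, 16, 17, 17

Sliding a size-3 window across the 9 values:
[11, 16, 10] → max 16
[16, 10, 0] → max 16
[10, 0, 16] → max 16
[0, 16, 15] → max 16
[16, 15, 13] → max 16
[15, 13, 17] → max 17
[13, 17, 9] → max 17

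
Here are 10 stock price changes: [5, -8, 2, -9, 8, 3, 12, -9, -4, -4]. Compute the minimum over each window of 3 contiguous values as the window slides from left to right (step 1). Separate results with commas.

-8, -9, -9, -9, 3, -9, -9, -9

(5, -8, 2) → min -8
(-8, 2, -9) → min -9
(2, -9, 8) → min -9
(-9, 8, 3) → min -9
(8, 3, 12) → min 3
(3, 12, -9) → min -9
(12, -9, -4) → min -9
(-9, -4, -4) → min -9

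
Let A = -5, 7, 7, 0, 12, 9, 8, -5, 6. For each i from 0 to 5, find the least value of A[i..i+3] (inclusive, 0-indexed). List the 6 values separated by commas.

[-5, 7, 7, 0] → min -5
[7, 7, 0, 12] → min 0
[7, 0, 12, 9] → min 0
[0, 12, 9, 8] → min 0
[12, 9, 8, -5] → min -5
[9, 8, -5, 6] → min -5

-5, 0, 0, 0, -5, -5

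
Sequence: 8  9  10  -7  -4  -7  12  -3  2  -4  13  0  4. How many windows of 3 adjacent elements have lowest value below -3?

8 9 10 → min 8
9 10 -7 → min -7  < -3 ✓
10 -7 -4 → min -7  < -3 ✓
-7 -4 -7 → min -7  < -3 ✓
-4 -7 12 → min -7  < -3 ✓
-7 12 -3 → min -7  < -3 ✓
12 -3 2 → min -3
-3 2 -4 → min -4  < -3 ✓
2 -4 13 → min -4  < -3 ✓
-4 13 0 → min -4  < -3 ✓
13 0 4 → min 0
8 windows satisfy the condition.

8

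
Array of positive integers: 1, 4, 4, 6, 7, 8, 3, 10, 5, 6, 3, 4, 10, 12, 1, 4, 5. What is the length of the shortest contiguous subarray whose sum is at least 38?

add 1: running sum 1 < 38
add 4: running sum 5 < 38
add 4: running sum 9 < 38
add 6: running sum 15 < 38
add 7: running sum 22 < 38
add 8: running sum 30 < 38
add 3: running sum 33 < 38
add 10: shortest ending here [4, 6, 7, 8, 3, 10] sum 38, len 6
add 5: shortest ending here [6, 7, 8, 3, 10, 5] sum 39, len 6
add 6: shortest ending here [7, 8, 3, 10, 5, 6] sum 39, len 6
add 3: shortest ending here [7, 8, 3, 10, 5, 6, 3] sum 42, len 7
add 4: shortest ending here [8, 3, 10, 5, 6, 3, 4] sum 39, len 7
add 10: shortest ending here [10, 5, 6, 3, 4, 10] sum 38, len 6
add 12: shortest ending here [5, 6, 3, 4, 10, 12] sum 40, len 6
add 1: shortest ending here [5, 6, 3, 4, 10, 12, 1] sum 41, len 7
add 4: shortest ending here [6, 3, 4, 10, 12, 1, 4] sum 40, len 7
add 5: shortest ending here [3, 4, 10, 12, 1, 4, 5] sum 39, len 7
Shortest qualifying length: 6.

6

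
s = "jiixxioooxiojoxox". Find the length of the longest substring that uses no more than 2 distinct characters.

add j: window [j] (1 distinct), len 1
add i: window [j, i] (2 distinct), len 2
add i: window [j, i, i] (2 distinct), len 3
add x: window [i, i, x] (2 distinct), len 3
add x: window [i, i, x, x] (2 distinct), len 4
add i: window [i, i, x, x, i] (2 distinct), len 5
add o: window [i, o] (2 distinct), len 2
add o: window [i, o, o] (2 distinct), len 3
add o: window [i, o, o, o] (2 distinct), len 4
add x: window [o, o, o, x] (2 distinct), len 4
add i: window [x, i] (2 distinct), len 2
add o: window [i, o] (2 distinct), len 2
add j: window [o, j] (2 distinct), len 2
add o: window [o, j, o] (2 distinct), len 3
add x: window [o, x] (2 distinct), len 2
add o: window [o, x, o] (2 distinct), len 3
add x: window [o, x, o, x] (2 distinct), len 4
Longest length with ≤2 distinct: 5.

5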